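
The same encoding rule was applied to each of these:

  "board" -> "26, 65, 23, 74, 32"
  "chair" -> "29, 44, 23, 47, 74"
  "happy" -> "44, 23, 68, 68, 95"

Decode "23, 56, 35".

Each letter becomes 3×(its alphabet position, a=1..z=26) + 20.
Undoing it on 23, 56, 35: 23→(23−20)÷3=1=a, 56→(56−20)÷3=12=l, 35→(35−20)÷3=5=e.

ale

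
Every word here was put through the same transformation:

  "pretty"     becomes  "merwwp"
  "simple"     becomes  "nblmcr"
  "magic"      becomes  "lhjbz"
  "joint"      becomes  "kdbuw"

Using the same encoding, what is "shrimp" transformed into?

p(15)→m(12) and r(17)→e(4) fit y≡9x+7 (mod 26); the inverse of 9 mod 26 is 3. This is an affine cipher: with a=0,…,z=25, each position x becomes (9x+7) mod 26.
On shrimp: s(18)→9·18+7≡13=n; h(7)→9·7+7≡18=s; r(17)→9·17+7≡4=e; i(8)→9·8+7≡1=b; m(12)→9·12+7≡11=l; p(15)→9·15+7≡12=m (all mod 26).

nseblm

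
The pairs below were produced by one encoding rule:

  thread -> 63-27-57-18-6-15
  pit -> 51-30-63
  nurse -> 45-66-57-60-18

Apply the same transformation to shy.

60-27-78

t(#20)→63 and h(#8)→27: differences scale by 3, so n = 3·pos + 3. With a=1..z=26, the number is 3·pos + 3.
On shy: s=19→60, h=8→27, y=25→78.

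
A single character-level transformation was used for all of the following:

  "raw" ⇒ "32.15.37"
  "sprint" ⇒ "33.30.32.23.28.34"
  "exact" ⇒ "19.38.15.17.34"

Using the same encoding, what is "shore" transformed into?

The number is (letter's place in the alphabet, a=1) + 14.
Applying it to shore: s=19→33, h=8→22, o=15→29, r=18→32, e=5→19.

33.22.29.32.19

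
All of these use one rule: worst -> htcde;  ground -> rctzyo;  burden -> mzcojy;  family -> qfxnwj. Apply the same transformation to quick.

The shift depends on letter class: consonant w→h is +11, but vowel o→t is +5. The rule splits by letter class: vowels +5, consonants +11.
On quick: q(cons)+11=b, u(vowel)+5=z, i(vowel)+5=n, c(cons)+11=n, k(cons)+11=v.

bznnv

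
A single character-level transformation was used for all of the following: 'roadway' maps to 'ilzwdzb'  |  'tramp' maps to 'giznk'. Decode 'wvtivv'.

Letters are reflected about the middle of the alphabet (position → 25−position): Atbash.
Undoing it on wvtivv: w↔d, v↔e, t↔g, i↔r, v↔e, v↔e.

degree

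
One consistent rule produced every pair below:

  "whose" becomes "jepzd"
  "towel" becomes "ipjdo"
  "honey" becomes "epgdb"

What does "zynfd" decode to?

spike

w(22)→j(9) and h(7)→e(4) fit y≡9x+19 (mod 26); the inverse of 9 mod 26 is 3. This is an affine cipher: with a=0,…,z=25, each position x becomes (9x+19) mod 26.
Decoding zynfd: z(25)→3·(25−19)≡18=s; y(24)→3·(24−19)≡15=p; n(13)→3·(13−19)≡8=i; f(5)→3·(5−19)≡10=k; d(3)→3·(3−19)≡4=e (all mod 26).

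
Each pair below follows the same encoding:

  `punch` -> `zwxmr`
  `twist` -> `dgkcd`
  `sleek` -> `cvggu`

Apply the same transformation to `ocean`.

qmgcx

The shift depends on letter class: consonant p→z is +10, but vowel u→w is +2. Two shifts are in play — +2 for a/e/i/o/u, +10 for every other letter.
For ocean: o(vowel)+2=q, c(cons)+10=m, e(vowel)+2=g, a(vowel)+2=c, n(cons)+10=x.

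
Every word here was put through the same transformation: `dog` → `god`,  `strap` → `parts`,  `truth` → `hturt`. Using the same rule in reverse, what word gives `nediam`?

maiden

The word is simply reversed.
Decoding nediam: then reverse → maiden.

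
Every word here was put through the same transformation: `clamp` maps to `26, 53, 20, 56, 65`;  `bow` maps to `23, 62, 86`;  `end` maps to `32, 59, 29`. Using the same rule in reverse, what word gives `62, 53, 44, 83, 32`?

c(#3)→26 and l(#12)→53: differences scale by 3, so n = 3·pos + 17. Each letter becomes 3×(its alphabet position, a=1..z=26) + 17.
Decoding 62, 53, 44, 83, 32: 62→(62−17)÷3=15=o, 53→(53−17)÷3=12=l, 44→(44−17)÷3=9=i, 83→(83−17)÷3=22=v, 32→(32−17)÷3=5=e.

olive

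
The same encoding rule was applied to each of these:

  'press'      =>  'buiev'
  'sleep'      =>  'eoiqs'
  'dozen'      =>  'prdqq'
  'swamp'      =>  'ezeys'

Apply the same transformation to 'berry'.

nhvdb

The shifts repeat in a cycle of length 3: positions 0,1,… shift by +12, +3, +4, then the pattern repeats.
On berry: b+12=n, e+3=h, r+4=v, r+12=d, y+3=b.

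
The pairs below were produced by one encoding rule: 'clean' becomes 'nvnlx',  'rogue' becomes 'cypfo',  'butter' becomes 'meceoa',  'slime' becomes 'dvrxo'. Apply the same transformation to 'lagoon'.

wkpzyw

Shifts by position in clean: pos 0: c→n (+11), pos 1: l→v (+10), pos 2: e→n (+9), pos 3: a→l (+11), pos 4: n→x (+10) — repeating every 3. It's a Vigenère-style cipher with numeric key [11,10,9]: position i shifts by key[i mod 3].
For lagoon: l+11=w, a+10=k, g+9=p, o+11=z, o+10=y, n+9=w.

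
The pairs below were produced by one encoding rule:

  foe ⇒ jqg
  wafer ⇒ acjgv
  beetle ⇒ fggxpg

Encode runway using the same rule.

The shift depends on letter class: consonant f→j is +4, but vowel o→q is +2. The rule splits by letter class: vowels +2, consonants +4.
For runway: r(cons)+4=v, u(vowel)+2=w, n(cons)+4=r, w(cons)+4=a, a(vowel)+2=c, y(cons)+4=c.

vwracc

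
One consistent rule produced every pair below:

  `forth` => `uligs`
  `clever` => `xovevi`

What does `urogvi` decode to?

filter

This is the alphabet-reversal cipher (Atbash): a becomes z, b becomes y, etc.
Undoing it on urogvi: u↔f, r↔i, o↔l, g↔t, v↔e, i↔r.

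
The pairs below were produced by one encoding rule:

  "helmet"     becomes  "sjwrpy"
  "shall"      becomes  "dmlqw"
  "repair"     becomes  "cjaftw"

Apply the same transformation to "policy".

It's a Vigenère-style cipher with numeric key [11,5]: position i shifts by key[i mod 2].
On policy: p+11=a, o+5=t, l+11=w, i+5=n, c+11=n, y+5=d.

atwnnd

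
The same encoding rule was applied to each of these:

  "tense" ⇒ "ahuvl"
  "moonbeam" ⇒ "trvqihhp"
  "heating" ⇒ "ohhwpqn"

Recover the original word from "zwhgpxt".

stadium

Shifts by position in tense: pos 0: t→a (+7), pos 1: e→h (+3), pos 2: n→u (+7), pos 3: s→v (+3) — repeating every 2. A repeating key of period 2 is used — shifts +7, +3 over and over.
Decoding zwhgpxt: z−7=s, w−3=t, h−7=a, g−3=d, p−7=i, x−3=u, t−7=m.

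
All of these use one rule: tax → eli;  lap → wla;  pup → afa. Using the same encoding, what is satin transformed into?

Every letter moves 11 places later in the alphabet, wrapping around z→a.
Applying it to satin: s+11=d, a+11=l, t+11=e, i+11=t, n+11=y.

dlety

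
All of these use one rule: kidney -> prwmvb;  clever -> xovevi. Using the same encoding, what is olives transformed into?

lorevh

Each pair mirrors across the alphabet (k↔p, i↔r, d↔w): positions sum to 25. Letters are reflected about the middle of the alphabet (position → 25−position): Atbash.
For olives: o↔l, l↔o, i↔r, v↔e, e↔v, s↔h.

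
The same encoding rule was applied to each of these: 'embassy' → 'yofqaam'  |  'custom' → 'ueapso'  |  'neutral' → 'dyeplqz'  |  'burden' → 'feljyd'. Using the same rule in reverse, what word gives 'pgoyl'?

timer

e(4)→y(24) and m(12)→o(14) fit y≡15x+16 (mod 26); the inverse of 15 mod 26 is 7. This is an affine cipher: with a=0,…,z=25, each position x becomes (15x+16) mod 26.
Reversing it on pgoyl: p(15)→7·(15−16)≡19=t; g(6)→7·(6−16)≡8=i; o(14)→7·(14−16)≡12=m; y(24)→7·(24−16)≡4=e; l(11)→7·(11−16)≡17=r (all mod 26).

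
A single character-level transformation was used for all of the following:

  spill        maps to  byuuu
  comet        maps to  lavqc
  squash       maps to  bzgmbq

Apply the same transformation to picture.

The shift depends on letter class: consonant s→b is +9, but vowel i→u is +12. Two shifts are in play — +12 for a/e/i/o/u, +9 for every other letter.
For picture: p(cons)+9=y, i(vowel)+12=u, c(cons)+9=l, t(cons)+9=c, u(vowel)+12=g, r(cons)+9=a, e(vowel)+12=q.

yulcgaq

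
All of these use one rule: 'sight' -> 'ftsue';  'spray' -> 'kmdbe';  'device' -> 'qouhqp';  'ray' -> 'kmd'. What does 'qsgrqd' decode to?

The output letters match the input read backwards, each shifted +12: sight reversed is thgis. Read the word backwards and shift each letter +12.
Reversing it on qsgrqd: shift back: q−12=e, s−12=g, g−12=u, r−12=f, q−12=e, d−12=r → egufer; then reverse → refuge.

refuge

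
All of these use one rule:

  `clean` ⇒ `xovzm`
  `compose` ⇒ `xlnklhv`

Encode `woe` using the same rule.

Each pair mirrors across the alphabet (c↔x, l↔o, e↔v): positions sum to 25. Each letter is replaced by its mirror in the alphabet: a↔z, b↔y, c↔x, and so on (the Atbash cipher).
For woe: w↔d, o↔l, e↔v.

dlv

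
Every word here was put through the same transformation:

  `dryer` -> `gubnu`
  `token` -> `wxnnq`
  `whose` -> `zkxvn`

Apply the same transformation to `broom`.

The shift depends on letter class: consonant d→g is +3, but vowel e→n is +9. Vowels shift forward by 9 and consonants shift forward by 3.
On broom: b(cons)+3=e, r(cons)+3=u, o(vowel)+9=x, o(vowel)+9=x, m(cons)+3=p.

euxxp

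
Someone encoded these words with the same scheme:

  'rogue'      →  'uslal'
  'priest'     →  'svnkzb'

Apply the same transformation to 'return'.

In rogue: r→u is +3, o→s is +4, g→l is +5, u→a is +6 — the shift increases by 1 each position. The shift increases by 1 at each position, starting from +3: 3, 4, 5, ….
For return: r+3=u, e+4=i, t+5=y, u+6=a, r+7=y, n+8=v.

uiyayv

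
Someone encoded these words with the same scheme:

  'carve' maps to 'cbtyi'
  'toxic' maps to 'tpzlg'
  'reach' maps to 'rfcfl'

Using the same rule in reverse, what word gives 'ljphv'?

liner

Each letter shifts forward by its position index (0, 1, 2, …) — the shift grows by one for each successive letter.
Decoding ljphv: l−0=l, j−1=i, p−2=n, h−3=e, v−4=r.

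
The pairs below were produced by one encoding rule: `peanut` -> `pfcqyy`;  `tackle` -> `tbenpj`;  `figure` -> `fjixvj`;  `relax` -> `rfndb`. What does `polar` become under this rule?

Each letter shifts forward by its position index (0, 1, 2, …) — the shift grows by one for each successive letter.
For polar: p+0=p, o+1=p, l+2=n, a+3=d, r+4=v.

ppndv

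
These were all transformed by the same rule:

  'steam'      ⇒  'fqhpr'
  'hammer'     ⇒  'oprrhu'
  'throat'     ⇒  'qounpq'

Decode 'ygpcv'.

s(18)→f(5) and t(19)→q(16) fit y≡11x+15 (mod 26); the inverse of 11 mod 26 is 19. Each letter's alphabet position (a=0..z=25) is mapped through 11·x+15 mod 26 — an affine cipher.
Decoding ygpcv: y(24)→19·(24−15)≡15=p; g(6)→19·(6−15)≡11=l; p(15)→19·(15−15)≡0=a; c(2)→19·(2−15)≡13=n; v(21)→19·(21−15)≡10=k (all mod 26).

plank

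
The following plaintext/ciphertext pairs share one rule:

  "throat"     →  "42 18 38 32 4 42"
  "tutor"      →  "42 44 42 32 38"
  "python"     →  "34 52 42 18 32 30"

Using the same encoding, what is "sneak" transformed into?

40 30 12 4 24

t(#20)→42 and h(#8)→18: differences scale by 2, so n = 2·pos + 2. With a=1..z=26, the number is 2·pos + 2.
Applying it to sneak: s=19→40, n=14→30, e=5→12, a=1→4, k=11→24.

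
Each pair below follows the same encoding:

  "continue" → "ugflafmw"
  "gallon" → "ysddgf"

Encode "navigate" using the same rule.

Every letter moves 18 places later in the alphabet, wrapping around z→a.
For navigate: n+18=f, a+18=s, v+18=n, i+18=a, g+18=y, a+18=s, t+18=l, e+18=w.

fsnayslw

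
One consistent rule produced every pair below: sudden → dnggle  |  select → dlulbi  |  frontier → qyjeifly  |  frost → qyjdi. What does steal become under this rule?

s(18)→d(3) and u(20)→n(13) fit y≡5x+17 (mod 26); the inverse of 5 mod 26 is 21. Each letter's alphabet position (a=0..z=25) is mapped through 5·x+17 mod 26 — an affine cipher.
On steal: s(18)→5·18+17≡3=d; t(19)→5·19+17≡8=i; e(4)→5·4+17≡11=l; a(0)→5·0+17≡17=r; l(11)→5·11+17≡20=u (all mod 26).

dilru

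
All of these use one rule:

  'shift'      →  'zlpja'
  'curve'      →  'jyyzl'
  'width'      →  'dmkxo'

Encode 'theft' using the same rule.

Shifts by position in shift: pos 0: s→z (+7), pos 1: h→l (+4), pos 2: i→p (+7), pos 3: f→j (+4) — repeating every 2. The shifts repeat in a cycle of length 2: positions 0,1,… shift by +7, +4, then the pattern repeats.
Applying it to theft: t+7=a, h+4=l, e+7=l, f+4=j, t+7=a.

allja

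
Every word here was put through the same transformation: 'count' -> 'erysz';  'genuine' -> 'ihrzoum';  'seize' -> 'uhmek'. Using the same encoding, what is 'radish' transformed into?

tdhnyo

In count: c→e is +2, o→r is +3, u→y is +4, n→s is +5 — the shift increases by 1 each position. Each letter shifts forward by (position + 2), i.e. 2, 3, 4, … — the shift grows by one for each successive letter.
Applying it to radish: r+2=t, a+3=d, d+4=h, i+5=n, s+6=y, h+7=o.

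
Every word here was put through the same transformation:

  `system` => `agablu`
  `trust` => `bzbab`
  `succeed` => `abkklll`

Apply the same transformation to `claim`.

kthpu

The rule splits by letter class: vowels +7, consonants +8.
For claim: c(cons)+8=k, l(cons)+8=t, a(vowel)+7=h, i(vowel)+7=p, m(cons)+8=u.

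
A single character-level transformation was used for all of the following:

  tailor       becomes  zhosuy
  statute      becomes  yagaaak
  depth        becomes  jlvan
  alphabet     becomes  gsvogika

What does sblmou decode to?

Shifts by position in tailor: pos 0: t→z (+6), pos 1: a→h (+7), pos 2: i→o (+6), pos 3: l→s (+7) — repeating every 2. The shifts repeat in a cycle of length 2: positions 0,1,… shift by +6, +7, then the pattern repeats.
Undoing it on sblmou: s−6=m, b−7=u, l−6=f, m−7=f, o−6=i, u−7=n.

muffin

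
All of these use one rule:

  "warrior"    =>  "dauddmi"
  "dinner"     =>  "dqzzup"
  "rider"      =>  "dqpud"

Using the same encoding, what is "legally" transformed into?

kxxmsqx

The output letters match the input read backwards, each shifted +12: warrior reversed is roirraw. Two steps: reverse the string, then apply a Caesar shift of +12.
Applying it to legally: reverse → yllagel; then shift: y+12=k, l+12=x, l+12=x, a+12=m, g+12=s, e+12=q, l+12=x.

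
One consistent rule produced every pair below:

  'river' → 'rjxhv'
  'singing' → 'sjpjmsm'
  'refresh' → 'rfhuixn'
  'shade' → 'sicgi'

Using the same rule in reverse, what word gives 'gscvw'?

grass

Letter i (0-indexed) is shifted by i+0, so successive shifts are 0, 1, 2, ….
Undoing it on gscvw: g−0=g, s−1=r, c−2=a, v−3=s, w−4=s.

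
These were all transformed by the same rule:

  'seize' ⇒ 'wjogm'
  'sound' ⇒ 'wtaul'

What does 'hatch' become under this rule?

lfzjp

Each letter shifts forward by (position + 4), i.e. 4, 5, 6, … — the shift grows by one for each successive letter.
For hatch: h+4=l, a+5=f, t+6=z, c+7=j, h+8=p.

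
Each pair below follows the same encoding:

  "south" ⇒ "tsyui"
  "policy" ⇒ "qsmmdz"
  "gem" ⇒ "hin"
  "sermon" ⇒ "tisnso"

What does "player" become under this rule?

The shift depends on letter class: consonant s→t is +1, but vowel o→s is +4. The rule splits by letter class: vowels +4, consonants +1.
For player: p(cons)+1=q, l(cons)+1=m, a(vowel)+4=e, y(cons)+1=z, e(vowel)+4=i, r(cons)+1=s.

qmezis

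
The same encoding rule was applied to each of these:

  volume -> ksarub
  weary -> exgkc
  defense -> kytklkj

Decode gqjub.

The output letters match the input read backwards, each shifted +6: volume reversed is emulov. Read the word backwards and shift each letter +6.
Reversing it on gqjub: shift back: g−6=a, q−6=k, j−6=d, u−6=o, b−6=v → akdov; then reverse → vodka.

vodka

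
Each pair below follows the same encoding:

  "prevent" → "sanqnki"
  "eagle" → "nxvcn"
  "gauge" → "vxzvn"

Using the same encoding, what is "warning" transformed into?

Each letter's alphabet position (a=0..z=25) is mapped through 17·x+23 mod 26 — an affine cipher.
For warning: w(22)→17·22+23≡7=h; a(0)→17·0+23≡23=x; r(17)→17·17+23≡0=a; n(13)→17·13+23≡10=k; i(8)→17·8+23≡3=d; n(13)→17·13+23≡10=k; g(6)→17·6+23≡21=v (all mod 26).

hxakdkv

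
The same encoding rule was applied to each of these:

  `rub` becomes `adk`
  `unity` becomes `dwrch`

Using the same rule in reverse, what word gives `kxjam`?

board

Compare letters: r→a is +9, u→d is +9, b→k is +9 — a constant shift. It's a constant shift of +9 (ROT9).
Reversing it on kxjam: k−9=b, x−9=o, j−9=a, a−9=r, m−9=d.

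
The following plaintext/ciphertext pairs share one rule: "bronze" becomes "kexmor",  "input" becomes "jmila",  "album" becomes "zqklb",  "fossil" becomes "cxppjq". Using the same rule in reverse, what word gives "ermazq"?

b(1)→k(10) and r(17)→e(4) fit y≡11x+25 (mod 26); the inverse of 11 mod 26 is 19. Treating letters as 0–25, the rule is x ↦ 11x + 25 (mod 26).
Undoing it on ermazq: e(4)→19·(4−25)≡17=r; r(17)→19·(17−25)≡4=e; m(12)→19·(12−25)≡13=n; a(0)→19·(0−25)≡19=t; z(25)→19·(25−25)≡0=a; q(16)→19·(16−25)≡11=l (all mod 26).

rental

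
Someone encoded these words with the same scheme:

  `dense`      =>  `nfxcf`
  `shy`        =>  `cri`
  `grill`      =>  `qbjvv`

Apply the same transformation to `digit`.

njqjd

The rule splits by letter class: vowels +1, consonants +10.
Applying it to digit: d(cons)+10=n, i(vowel)+1=j, g(cons)+10=q, i(vowel)+1=j, t(cons)+10=d.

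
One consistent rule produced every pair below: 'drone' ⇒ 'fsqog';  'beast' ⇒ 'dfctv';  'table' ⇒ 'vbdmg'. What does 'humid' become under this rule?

jvojf

Shifts by position in drone: pos 0: d→f (+2), pos 1: r→s (+1), pos 2: o→q (+2), pos 3: n→o (+1) — repeating every 2. The shifts repeat in a cycle of length 2: positions 0,1,… shift by +2, +1, then the pattern repeats.
On humid: h+2=j, u+1=v, m+2=o, i+1=j, d+2=f.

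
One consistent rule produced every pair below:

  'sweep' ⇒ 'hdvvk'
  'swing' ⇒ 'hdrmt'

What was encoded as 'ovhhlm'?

Each pair mirrors across the alphabet (s↔h, w↔d, e↔v): positions sum to 25. Letters are reflected about the middle of the alphabet (position → 25−position): Atbash.
Undoing it on ovhhlm: o↔l, v↔e, h↔s, h↔s, l↔o, m↔n.

lesson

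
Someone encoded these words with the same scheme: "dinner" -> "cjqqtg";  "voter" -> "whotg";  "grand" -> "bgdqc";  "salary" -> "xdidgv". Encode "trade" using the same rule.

d(3)→c(2) and i(8)→j(9) fit y≡17x+3 (mod 26); the inverse of 17 mod 26 is 23. Each letter's alphabet position (a=0..z=25) is mapped through 17·x+3 mod 26 — an affine cipher.
On trade: t(19)→17·19+3≡14=o; r(17)→17·17+3≡6=g; a(0)→17·0+3≡3=d; d(3)→17·3+3≡2=c; e(4)→17·4+3≡19=t (all mod 26).

ogdct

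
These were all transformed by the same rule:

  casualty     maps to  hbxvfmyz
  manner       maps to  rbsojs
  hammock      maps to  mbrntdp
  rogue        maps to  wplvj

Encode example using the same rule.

jyfnumj

Shifts by position in casualty: pos 0: c→h (+5), pos 1: a→b (+1), pos 2: s→x (+5), pos 3: u→v (+1) — repeating every 2. A repeating key of period 2 is used — shifts +5, +1 over and over.
Applying it to example: e+5=j, x+1=y, a+5=f, m+1=n, p+5=u, l+1=m, e+5=j.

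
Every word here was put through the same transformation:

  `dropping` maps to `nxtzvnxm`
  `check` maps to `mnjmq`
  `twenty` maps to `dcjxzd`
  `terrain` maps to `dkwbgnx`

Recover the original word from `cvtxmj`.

sponge

The shifts repeat in a cycle of length 3: positions 0,1,… shift by +10, +6, +5, then the pattern repeats.
Undoing it on cvtxmj: c−10=s, v−6=p, t−5=o, x−10=n, m−6=g, j−5=e.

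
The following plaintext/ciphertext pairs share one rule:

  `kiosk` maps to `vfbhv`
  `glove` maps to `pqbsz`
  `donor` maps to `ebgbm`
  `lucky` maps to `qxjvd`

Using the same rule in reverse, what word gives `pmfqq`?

grill

k(10)→v(21) and i(8)→f(5) fit y≡21x+19 (mod 26); the inverse of 21 mod 26 is 5. Treating letters as 0–25, the rule is x ↦ 21x + 19 (mod 26).
Decoding pmfqq: p(15)→5·(15−19)≡6=g; m(12)→5·(12−19)≡17=r; f(5)→5·(5−19)≡8=i; q(16)→5·(16−19)≡11=l; q(16)→5·(16−19)≡11=l (all mod 26).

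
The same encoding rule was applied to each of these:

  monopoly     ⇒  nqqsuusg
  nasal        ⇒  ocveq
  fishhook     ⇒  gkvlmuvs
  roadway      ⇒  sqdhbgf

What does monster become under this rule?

nqqwyky

In monopoly: m→n is +1, o→q is +2, n→q is +3, o→s is +4 — the shift increases by 1 each position. Letter i (0-indexed) is shifted by i+1, so successive shifts are 1, 2, 3, ….
For monster: m+1=n, o+2=q, n+3=q, s+4=w, t+5=y, e+6=k, r+7=y.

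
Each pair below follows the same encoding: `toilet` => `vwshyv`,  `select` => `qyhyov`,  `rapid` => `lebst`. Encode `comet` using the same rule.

t(19)→v(21) and o(14)→w(22) fit y≡5x+4 (mod 26); the inverse of 5 mod 26 is 21. Each letter's alphabet position (a=0..z=25) is mapped through 5·x+4 mod 26 — an affine cipher.
On comet: c(2)→5·2+4≡14=o; o(14)→5·14+4≡22=w; m(12)→5·12+4≡12=m; e(4)→5·4+4≡24=y; t(19)→5·19+4≡21=v (all mod 26).

owmyv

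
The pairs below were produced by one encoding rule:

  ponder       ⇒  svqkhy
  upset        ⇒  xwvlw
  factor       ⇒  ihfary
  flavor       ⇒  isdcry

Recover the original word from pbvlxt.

Shifts by position in ponder: pos 0: p→s (+3), pos 1: o→v (+7), pos 2: n→q (+3), pos 3: d→k (+7) — repeating every 2. The shifts repeat in a cycle of length 2: positions 0,1,… shift by +3, +7, then the pattern repeats.
Undoing it on pbvlxt: p−3=m, b−7=u, v−3=s, l−7=e, x−3=u, t−7=m.

museum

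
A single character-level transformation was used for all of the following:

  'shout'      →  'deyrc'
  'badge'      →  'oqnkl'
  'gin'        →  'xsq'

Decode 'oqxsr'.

hinge

The output letters match the input read backwards, each shifted +10: shout reversed is tuohs. Two steps: reverse the string, then apply a Caesar shift of +10.
Decoding oqxsr: shift back: o−10=e, q−10=g, x−10=n, s−10=i, r−10=h → egnih; then reverse → hinge.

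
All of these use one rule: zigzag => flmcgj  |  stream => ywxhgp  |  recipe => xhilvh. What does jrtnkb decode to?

Shifts by position in zigzag: pos 0: z→f (+6), pos 1: i→l (+3), pos 2: g→m (+6), pos 3: z→c (+3) — repeating every 2. It's a Vigenère-style cipher with numeric key [6,3]: position i shifts by key[i mod 2].
Undoing it on jrtnkb: j−6=d, r−3=o, t−6=n, n−3=k, k−6=e, b−3=y.

donkey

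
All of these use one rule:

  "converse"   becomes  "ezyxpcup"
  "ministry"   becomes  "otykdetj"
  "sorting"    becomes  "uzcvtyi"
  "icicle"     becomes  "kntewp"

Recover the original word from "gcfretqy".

It's a Vigenère-style cipher with numeric key [2,11,11]: position i shifts by key[i mod 3].
Decoding gcfretqy: g−2=e, c−11=r, f−11=u, r−2=p, e−11=t, t−11=i, q−2=o, y−11=n.

eruption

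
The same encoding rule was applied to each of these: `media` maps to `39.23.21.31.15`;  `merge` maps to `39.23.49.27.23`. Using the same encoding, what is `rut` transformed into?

m(#13)→39 and e(#5)→23: differences scale by 2, so n = 2·pos + 13. With a=1..z=26, the number is 2·pos + 13.
For rut: r=18→49, u=21→55, t=20→53.

49.55.53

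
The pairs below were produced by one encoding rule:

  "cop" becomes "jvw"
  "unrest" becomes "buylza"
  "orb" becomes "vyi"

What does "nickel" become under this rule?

upjrls

Compare letters: c→j is +7, o→v is +7, p→w is +7 — a constant shift. Each letter is shifted forward by 7 in the alphabet (a Caesar shift of +7).
Applying it to nickel: n+7=u, i+7=p, c+7=j, k+7=r, e+7=l, l+7=s.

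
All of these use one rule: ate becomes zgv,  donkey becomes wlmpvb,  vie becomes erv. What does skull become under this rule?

Each pair mirrors across the alphabet (a↔z, t↔g, e↔v): positions sum to 25. Letters are reflected about the middle of the alphabet (position → 25−position): Atbash.
Applying it to skull: s↔h, k↔p, u↔f, l↔o, l↔o.

hpfoo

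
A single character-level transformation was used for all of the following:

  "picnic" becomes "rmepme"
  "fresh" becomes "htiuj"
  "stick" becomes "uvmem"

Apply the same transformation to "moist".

osmuv

Two shifts are in play — +4 for a/e/i/o/u, +2 for every other letter.
On moist: m(cons)+2=o, o(vowel)+4=s, i(vowel)+4=m, s(cons)+2=u, t(cons)+2=v.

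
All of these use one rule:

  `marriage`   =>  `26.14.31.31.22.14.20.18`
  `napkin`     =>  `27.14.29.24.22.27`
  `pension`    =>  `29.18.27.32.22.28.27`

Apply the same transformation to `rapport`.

m is letter #13 and maps to 26: an offset of 13. The number is (letter's place in the alphabet, a=1) + 13.
Applying it to rapport: r=18→31, a=1→14, p=16→29, p=16→29, o=15→28, r=18→31, t=20→33.

31.14.29.29.28.31.33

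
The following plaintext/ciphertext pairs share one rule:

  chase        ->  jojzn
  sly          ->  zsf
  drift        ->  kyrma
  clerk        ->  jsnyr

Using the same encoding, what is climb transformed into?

jsrti

The shift depends on letter class: consonant c→j is +7, but vowel a→j is +9. The rule splits by letter class: vowels +9, consonants +7.
On climb: c(cons)+7=j, l(cons)+7=s, i(vowel)+9=r, m(cons)+7=t, b(cons)+7=i.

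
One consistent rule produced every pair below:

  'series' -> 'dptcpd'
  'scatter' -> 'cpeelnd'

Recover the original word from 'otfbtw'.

liquid

The output letters match the input read backwards, each shifted +11: series reversed is seires. Two steps: reverse the string, then apply a Caesar shift of +11.
Reversing it on otfbtw: shift back: o−11=d, t−11=i, f−11=u, b−11=q, t−11=i, w−11=l → diuqil; then reverse → liquid.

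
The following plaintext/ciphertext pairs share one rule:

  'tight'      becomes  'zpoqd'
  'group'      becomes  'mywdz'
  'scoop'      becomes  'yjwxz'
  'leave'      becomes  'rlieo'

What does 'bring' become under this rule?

hyqwq

In tight: t→z is +6, i→p is +7, g→o is +8, h→q is +9 — the shift increases by 1 each position. Letter i (0-indexed) is shifted by i+6, so successive shifts are 6, 7, 8, ….
For bring: b+6=h, r+7=y, i+8=q, n+9=w, g+10=q.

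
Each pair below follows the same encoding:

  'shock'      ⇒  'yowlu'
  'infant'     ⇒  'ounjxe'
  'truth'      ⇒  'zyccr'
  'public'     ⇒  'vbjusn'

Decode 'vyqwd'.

In shock: s→y is +6, h→o is +7, o→w is +8, c→l is +9 — the shift increases by 1 each position. The shift increases by 1 at each position, starting from +6: 6, 7, 8, ….
Decoding vyqwd: v−6=p, y−7=r, q−8=i, w−9=n, d−10=t.

print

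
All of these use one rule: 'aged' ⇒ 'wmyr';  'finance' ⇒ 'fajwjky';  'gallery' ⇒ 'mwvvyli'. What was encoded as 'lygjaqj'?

reunion

a(0)→w(22) and g(6)→m(12) fit y≡7x+22 (mod 26); the inverse of 7 mod 26 is 15. This is an affine cipher: with a=0,…,z=25, each position x becomes (7x+22) mod 26.
Decoding lygjaqj: l(11)→15·(11−22)≡17=r; y(24)→15·(24−22)≡4=e; g(6)→15·(6−22)≡20=u; j(9)→15·(9−22)≡13=n; a(0)→15·(0−22)≡8=i; q(16)→15·(16−22)≡14=o; j(9)→15·(9−22)≡13=n (all mod 26).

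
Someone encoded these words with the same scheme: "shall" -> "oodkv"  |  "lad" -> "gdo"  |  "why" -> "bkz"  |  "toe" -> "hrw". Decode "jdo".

The output letters match the input read backwards, each shifted +3: shall reversed is llahs. The word is reversed, then every letter is shifted forward by 3.
Reversing it on jdo: shift back: j−3=g, d−3=a, o−3=l → gal; then reverse → lag.

lag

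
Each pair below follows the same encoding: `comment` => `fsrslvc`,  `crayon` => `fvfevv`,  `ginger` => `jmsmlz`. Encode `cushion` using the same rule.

In comment: c→f is +3, o→s is +4, m→r is +5, m→s is +6 — the shift increases by 1 each position. Each letter shifts forward by (position + 3), i.e. 3, 4, 5, … — the shift grows by one for each successive letter.
On cushion: c+3=f, u+4=y, s+5=x, h+6=n, i+7=p, o+8=w, n+9=w.

fyxnpww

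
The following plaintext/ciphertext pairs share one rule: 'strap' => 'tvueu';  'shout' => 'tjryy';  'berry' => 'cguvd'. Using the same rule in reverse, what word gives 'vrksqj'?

uphold

In strap: s→t is +1, t→v is +2, r→u is +3, a→e is +4 — the shift increases by 1 each position. Letter i (0-indexed) is shifted by i+1, so successive shifts are 1, 2, 3, ….
Decoding vrksqj: v−1=u, r−2=p, k−3=h, s−4=o, q−5=l, j−6=d.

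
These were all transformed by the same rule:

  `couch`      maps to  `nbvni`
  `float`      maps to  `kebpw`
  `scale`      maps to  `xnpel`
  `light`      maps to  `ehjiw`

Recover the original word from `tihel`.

while

c(2)→n(13) and o(14)→b(1) fit y≡25x+15 (mod 26); the inverse of 25 mod 26 is 25. This is an affine cipher: with a=0,…,z=25, each position x becomes (25x+15) mod 26.
Reversing it on tihel: t(19)→25·(19−15)≡22=w; i(8)→25·(8−15)≡7=h; h(7)→25·(7−15)≡8=i; e(4)→25·(4−15)≡11=l; l(11)→25·(11−15)≡4=e (all mod 26).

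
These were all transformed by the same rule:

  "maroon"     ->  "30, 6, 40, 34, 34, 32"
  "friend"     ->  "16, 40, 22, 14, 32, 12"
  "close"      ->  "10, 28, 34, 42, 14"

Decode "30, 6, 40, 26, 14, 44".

market

m(#13)→30 and a(#1)→6: differences scale by 2, so n = 2·pos + 4. The formula is n = 2×(alphabet index, a=1) + 4.
Reversing it on 30, 6, 40, 26, 14, 44: 30→(30−4)÷2=13=m, 6→(6−4)÷2=1=a, 40→(40−4)÷2=18=r, 26→(26−4)÷2=11=k, 14→(14−4)÷2=5=e, 44→(44−4)÷2=20=t.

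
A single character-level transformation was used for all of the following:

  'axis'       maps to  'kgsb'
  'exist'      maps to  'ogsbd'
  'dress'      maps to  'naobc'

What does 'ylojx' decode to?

ocean

Shifts by position in axis: pos 0: a→k (+10), pos 1: x→g (+9), pos 2: i→s (+10), pos 3: s→b (+9) — repeating every 2. A repeating key of period 2 is used — shifts +10, +9 over and over.
Reversing it on ylojx: y−10=o, l−9=c, o−10=e, j−9=a, x−10=n.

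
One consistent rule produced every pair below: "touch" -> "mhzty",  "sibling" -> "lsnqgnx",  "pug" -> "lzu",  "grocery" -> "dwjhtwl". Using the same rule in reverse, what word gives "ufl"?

gap

The output letters match the input read backwards, each shifted +5: touch reversed is hcuot. Two steps: reverse the string, then apply a Caesar shift of +5.
Reversing it on ufl: shift back: u−5=p, f−5=a, l−5=g → pag; then reverse → gap.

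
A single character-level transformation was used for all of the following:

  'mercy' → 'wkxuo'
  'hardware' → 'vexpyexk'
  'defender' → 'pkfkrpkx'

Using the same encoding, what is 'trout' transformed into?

m(12)→w(22) and e(4)→k(10) fit y≡21x+4 (mod 26); the inverse of 21 mod 26 is 5. This is an affine cipher: with a=0,…,z=25, each position x becomes (21x+4) mod 26.
For trout: t(19)→21·19+4≡13=n; r(17)→21·17+4≡23=x; o(14)→21·14+4≡12=m; u(20)→21·20+4≡8=i; t(19)→21·19+4≡13=n (all mod 26).

nxmin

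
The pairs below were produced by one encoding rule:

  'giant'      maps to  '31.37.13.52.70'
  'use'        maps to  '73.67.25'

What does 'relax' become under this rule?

g(#7)→31 and i(#9)→37: differences scale by 3, so n = 3·pos + 10. The formula is n = 3×(alphabet index, a=1) + 10.
On relax: r=18→64, e=5→25, l=12→46, a=1→13, x=24→82.

64.25.46.13.82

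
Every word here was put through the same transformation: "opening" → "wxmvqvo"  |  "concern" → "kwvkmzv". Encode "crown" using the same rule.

Compare letters: o→w is +8, p→x is +8, e→m is +8 — a constant shift. It's a constant shift of +8 (ROT8).
Applying it to crown: c+8=k, r+8=z, o+8=w, w+8=e, n+8=v.

kzwev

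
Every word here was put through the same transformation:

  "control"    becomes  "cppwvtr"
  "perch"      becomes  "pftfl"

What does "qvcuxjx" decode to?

The shift increases by 1 at each position, starting from +0: 0, 1, 2, ….
Reversing it on qvcuxjx: q−0=q, v−1=u, c−2=a, u−3=r, x−4=t, j−5=e, x−6=r.

quarter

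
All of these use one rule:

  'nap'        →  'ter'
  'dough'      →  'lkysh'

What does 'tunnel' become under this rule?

The output letters match the input read backwards, each shifted +4: nap reversed is pan. Two steps: reverse the string, then apply a Caesar shift of +4.
On tunnel: reverse → lennut; then shift: l+4=p, e+4=i, n+4=r, n+4=r, u+4=y, t+4=x.

pirryx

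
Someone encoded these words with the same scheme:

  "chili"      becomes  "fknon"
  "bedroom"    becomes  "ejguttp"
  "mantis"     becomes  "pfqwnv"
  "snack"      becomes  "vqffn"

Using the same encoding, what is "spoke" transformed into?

vstnj

The shift depends on letter class: consonant c→f is +3, but vowel i→n is +5. Vowels shift forward by 5 and consonants shift forward by 3.
Applying it to spoke: s(cons)+3=v, p(cons)+3=s, o(vowel)+5=t, k(cons)+3=n, e(vowel)+5=j.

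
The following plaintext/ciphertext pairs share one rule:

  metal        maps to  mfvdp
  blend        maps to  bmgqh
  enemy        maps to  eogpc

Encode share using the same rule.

sicui

In metal: m→m is +0, e→f is +1, t→v is +2, a→d is +3 — the shift increases by 1 each position. Letter i (0-indexed) is shifted by i+0, so successive shifts are 0, 1, 2, ….
For share: s+0=s, h+1=i, a+2=c, r+3=u, e+4=i.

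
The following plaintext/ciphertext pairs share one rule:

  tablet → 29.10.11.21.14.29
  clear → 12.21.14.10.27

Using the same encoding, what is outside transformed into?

24.30.29.28.18.13.14

t is letter #20 and maps to 29: an offset of 9. Letters become their 1-based position plus 9 (so a→10, b→11, …).
For outside: o=15→24, u=21→30, t=20→29, s=19→28, i=9→18, d=4→13, e=5→14.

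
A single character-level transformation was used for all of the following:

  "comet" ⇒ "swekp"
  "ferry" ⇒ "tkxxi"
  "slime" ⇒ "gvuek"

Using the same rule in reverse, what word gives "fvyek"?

c(2)→s(18) and o(14)→w(22) fit y≡9x+0 (mod 26); the inverse of 9 mod 26 is 3. Treating letters as 0–25, the rule is x ↦ 9x + 0 (mod 26).
Undoing it on fvyek: f(5)→3·(5−0)≡15=p; v(21)→3·(21−0)≡11=l; y(24)→3·(24−0)≡20=u; e(4)→3·(4−0)≡12=m; k(10)→3·(10−0)≡4=e (all mod 26).

plume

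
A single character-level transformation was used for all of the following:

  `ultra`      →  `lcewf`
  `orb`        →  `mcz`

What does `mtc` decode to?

rib

The word is reversed, then every letter is shifted forward by 11.
Reversing it on mtc: shift back: m−11=b, t−11=i, c−11=r → bir; then reverse → rib.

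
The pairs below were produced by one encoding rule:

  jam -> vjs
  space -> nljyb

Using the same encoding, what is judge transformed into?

npmds

The output letters match the input read backwards, each shifted +9: jam reversed is maj. Read the word backwards and shift each letter +9.
For judge: reverse → egduj; then shift: e+9=n, g+9=p, d+9=m, u+9=d, j+9=s.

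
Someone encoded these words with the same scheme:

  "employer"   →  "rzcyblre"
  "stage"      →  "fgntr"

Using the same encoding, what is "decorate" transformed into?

qrpbengr

This is a Caesar cipher with shift 13.
Applying it to decorate: d+13=q, e+13=r, c+13=p, o+13=b, r+13=e, a+13=n, t+13=g, e+13=r.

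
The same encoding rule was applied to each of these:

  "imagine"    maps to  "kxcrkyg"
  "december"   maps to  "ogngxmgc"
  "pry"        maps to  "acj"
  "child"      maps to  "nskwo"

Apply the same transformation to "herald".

The shift depends on letter class: consonant m→x is +11, but vowel i→k is +2. Two shifts are in play — +2 for a/e/i/o/u, +11 for every other letter.
Applying it to herald: h(cons)+11=s, e(vowel)+2=g, r(cons)+11=c, a(vowel)+2=c, l(cons)+11=w, d(cons)+11=o.

sgccwo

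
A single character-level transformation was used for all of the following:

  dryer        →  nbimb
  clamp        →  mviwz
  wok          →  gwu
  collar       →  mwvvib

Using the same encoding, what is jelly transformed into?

Vowels shift forward by 8 and consonants shift forward by 10.
On jelly: j(cons)+10=t, e(vowel)+8=m, l(cons)+10=v, l(cons)+10=v, y(cons)+10=i.

tmvvi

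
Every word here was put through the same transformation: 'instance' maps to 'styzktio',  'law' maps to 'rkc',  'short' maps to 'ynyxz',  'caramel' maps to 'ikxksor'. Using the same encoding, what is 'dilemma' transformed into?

jsrossk

The shift depends on letter class: consonant n→t is +6, but vowel i→s is +10. The rule splits by letter class: vowels +10, consonants +6.
Applying it to dilemma: d(cons)+6=j, i(vowel)+10=s, l(cons)+6=r, e(vowel)+10=o, m(cons)+6=s, m(cons)+6=s, a(vowel)+10=k.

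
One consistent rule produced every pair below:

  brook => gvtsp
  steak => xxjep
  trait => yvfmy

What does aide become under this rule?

fmii

The shifts repeat in a cycle of length 2: positions 0,1,… shift by +5, +4, then the pattern repeats.
On aide: a+5=f, i+4=m, d+5=i, e+4=i.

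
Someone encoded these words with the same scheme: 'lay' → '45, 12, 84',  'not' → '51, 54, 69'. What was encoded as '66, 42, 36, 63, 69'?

l(#12)→45 and a(#1)→12: differences scale by 3, so n = 3·pos + 9. Each letter becomes 3×(its alphabet position, a=1..z=26) + 9.
Decoding 66, 42, 36, 63, 69: 66→(66−9)÷3=19=s, 42→(42−9)÷3=11=k, 36→(36−9)÷3=9=i, 63→(63−9)÷3=18=r, 69→(69−9)÷3=20=t.

skirt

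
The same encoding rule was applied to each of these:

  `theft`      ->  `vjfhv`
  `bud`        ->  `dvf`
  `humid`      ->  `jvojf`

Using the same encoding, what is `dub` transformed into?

fvd

The shift depends on letter class: consonant t→v is +2, but vowel e→f is +1. Vowels shift forward by 1 and consonants shift forward by 2.
Applying it to dub: d(cons)+2=f, u(vowel)+1=v, b(cons)+2=d.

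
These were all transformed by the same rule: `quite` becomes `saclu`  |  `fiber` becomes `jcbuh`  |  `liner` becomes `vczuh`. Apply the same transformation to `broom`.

q(16)→s(18) and u(20)→a(0) fit y≡15x+12 (mod 26); the inverse of 15 mod 26 is 7. This is an affine cipher: with a=0,…,z=25, each position x becomes (15x+12) mod 26.
On broom: b(1)→15·1+12≡1=b; r(17)→15·17+12≡7=h; o(14)→15·14+12≡14=o; o(14)→15·14+12≡14=o; m(12)→15·12+12≡10=k (all mod 26).

bhook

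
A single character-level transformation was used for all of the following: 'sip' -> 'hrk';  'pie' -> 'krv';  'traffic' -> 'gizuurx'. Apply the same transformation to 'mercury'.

Each pair mirrors across the alphabet (s↔h, i↔r, p↔k): positions sum to 25. Each letter is replaced by its mirror in the alphabet: a↔z, b↔y, c↔x, and so on (the Atbash cipher).
On mercury: m↔n, e↔v, r↔i, c↔x, u↔f, r↔i, y↔b.

nvixfib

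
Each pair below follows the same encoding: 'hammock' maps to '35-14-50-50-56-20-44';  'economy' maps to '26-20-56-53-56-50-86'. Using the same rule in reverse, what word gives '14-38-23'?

aid

h(#8)→35 and a(#1)→14: differences scale by 3, so n = 3·pos + 11. Each letter becomes 3×(its alphabet position, a=1..z=26) + 11.
Reversing it on 14-38-23: 14→(14−11)÷3=1=a, 38→(38−11)÷3=9=i, 23→(23−11)÷3=4=d.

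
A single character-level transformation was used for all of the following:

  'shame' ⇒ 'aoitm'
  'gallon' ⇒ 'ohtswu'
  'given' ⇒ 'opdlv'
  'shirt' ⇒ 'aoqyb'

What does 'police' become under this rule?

A repeating key of period 2 is used — shifts +8, +7 over and over.
On police: p+8=x, o+7=v, l+8=t, i+7=p, c+8=k, e+7=l.

xvtpkl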